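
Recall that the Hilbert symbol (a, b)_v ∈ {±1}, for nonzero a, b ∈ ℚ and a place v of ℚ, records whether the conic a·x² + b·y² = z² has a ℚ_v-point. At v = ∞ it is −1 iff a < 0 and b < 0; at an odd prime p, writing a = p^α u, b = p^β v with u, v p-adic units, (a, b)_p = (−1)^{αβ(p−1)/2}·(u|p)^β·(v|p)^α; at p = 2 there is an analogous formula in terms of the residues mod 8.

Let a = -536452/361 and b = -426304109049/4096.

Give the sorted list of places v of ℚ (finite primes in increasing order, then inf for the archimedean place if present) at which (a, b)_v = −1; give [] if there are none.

(a, b) ≡ (-2737, -13209) mod (ℚ^×)²; places V = {2, 3, 7, 13, 17, 19, 23, 37, ∞}.
(a,b)_7: α=3, u≡1; β=1, v≡6 (mod 7); (1|7)=+1, (6|7)=-1; sign (−1)^1·+1^1·-1^3 = +1.
(a,b)_∞: sgn(-2737)=−, sgn(-13209)=−, so -1.
(a,b)_13: α=0, u≡11; β=2, v≡1 (mod 13); (11|13)=-1, (1|13)=+1; sign (−1)^0·-1^2·+1^0 = +1.
(a,b)_3: α=0, u≡2; β=1, v≡1 (mod 3); (2|3)=-1, (1|3)=+1; sign (−1)^0·-1^1·+1^0 = -1.
(a,b)_17: α=1, u≡16; β=1, v≡6 (mod 17); (16|17)=+1, (6|17)=-1; sign (−1)^0·+1^1·-1^1 = -1.
(a,b)_2: α=2, β=-12; u≡7, v≡7 (mod 8); ε(u)ε(v)=1·1, αω(v)=2·0, βω(u)=-12·0; sum ≡ 1  ⇒  -1.
(a,b)_19: α=-2, u≡13; β=2, v≡3 (mod 19); (13|19)=-1, (3|19)=-1; sign (−1)^0·-1^2·-1^-2 = +1.
(a,b)_23: α=1, u≡20; β=2, v≡12 (mod 23); (20|23)=-1, (12|23)=+1; sign (−1)^0·-1^2·+1^1 = +1.
(a,b)_37: α=0, u≡7; β=1, v≡15 (mod 37); (7|37)=+1, (15|37)=-1; sign (−1)^0·+1^1·-1^0 = +1.
(-2737, -13209 / ℚ) ramifies at {2, 3, 17, ∞}: a division algebra.

[2, 3, 17, inf]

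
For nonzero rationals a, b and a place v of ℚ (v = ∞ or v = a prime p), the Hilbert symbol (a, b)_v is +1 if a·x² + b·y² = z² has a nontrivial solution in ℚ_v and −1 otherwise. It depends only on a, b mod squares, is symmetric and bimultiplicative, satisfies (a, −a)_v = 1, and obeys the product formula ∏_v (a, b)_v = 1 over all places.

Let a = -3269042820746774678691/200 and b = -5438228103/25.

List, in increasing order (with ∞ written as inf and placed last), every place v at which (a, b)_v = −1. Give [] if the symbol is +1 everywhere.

[11, 29, 43, inf]

(a, b) ≡ (-1798, -14663) mod (ℚ^×)²; places V = {2, 3, 5, 7, 11, 29, 31, 43, ∞}.
(a,b)_2: α=-3, β=0; u≡5, v≡1 (mod 8); ε(u)ε(v)=0·0, αω(v)=-3·0, βω(u)=0·1; sum ≡ 0  ⇒  +1.
(a,b)_43: α=2, u≡5; β=1, v≡42 (mod 43); (5|43)=-1, (42|43)=-1; sign (−1)^0·-1^1·-1^2 = -1.
(a,b)_29: α=5, u≡28; β=2, v≡27 (mod 29); (28|29)=+1, (27|29)=-1; sign (−1)^0·+1^2·-1^5 = -1.
(a,b)_∞: sgn(-1798)=−, sgn(-14663)=−, so -1.
(a,b)_5: α=-2, u≡3; β=-2, v≡2 (mod 5); (3|5)=-1, (2|5)=-1; sign (−1)^0·-1^-2·-1^-2 = +1.
(a,b)_31: α=3, u≡14; β=1, v≡27 (mod 31); (14|31)=+1, (27|31)=-1; sign (−1)^1·+1^1·-1^3 = +1.
(a,b)_11: α=0, u≡2; β=1, v≡4 (mod 11); (2|11)=-1, (4|11)=+1; sign (−1)^0·-1^1·+1^0 = -1.
(a,b)_3: α=10, u≡2; β=2, v≡1 (mod 3); (2|3)=-1, (1|3)=+1; sign (−1)^0·-1^2·+1^10 = +1.
(a,b)_7: α=2, u≡1; β=2, v≡1 (mod 7); (1|7)=+1, (1|7)=+1; sign (−1)^0·+1^2·+1^2 = +1.
(-1798, -14663 / ℚ) ramifies at {11, 29, 43, ∞}: a division algebra.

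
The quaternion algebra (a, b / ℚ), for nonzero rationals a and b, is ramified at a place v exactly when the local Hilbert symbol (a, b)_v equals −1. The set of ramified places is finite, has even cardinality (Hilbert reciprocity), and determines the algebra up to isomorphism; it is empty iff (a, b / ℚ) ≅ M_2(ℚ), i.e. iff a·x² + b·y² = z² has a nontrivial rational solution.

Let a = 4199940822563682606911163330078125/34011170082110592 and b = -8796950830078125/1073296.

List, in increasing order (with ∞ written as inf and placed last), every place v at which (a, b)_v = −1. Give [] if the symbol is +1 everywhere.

[2, 11]

(a, b) ≡ (5434, -937365) mod (ℚ^×)²; places V = {2, 3, 5, 7, 11, 13, 19, 23, 31, 37, 53, ∞}.
(a,b)_53: α=2, u≡37; β=0, v≡28 (mod 53); (37|53)=+1, (28|53)=+1; sign (−1)^0·+1^0·+1^2 = +1.
(a,b)_11: α=3, u≡6; β=1, v≡2 (mod 11); (6|11)=-1, (2|11)=-1; sign (−1)^1·-1^1·-1^3 = -1.
(a,b)_∞: sgn(5434)=+, sgn(-937365)=−, so +1.
(a,b)_3: α=-10, u≡1; β=1, v≡1 (mod 3); (1|3)=+1, (1|3)=+1; sign (−1)^0·+1^1·+1^-10 = +1.
(a,b)_2: α=-7, β=-4; u≡5, v≡3 (mod 8); ε(u)ε(v)=0·1, αω(v)=-7·1, βω(u)=-4·1; sum ≡ 1  ⇒  -1.
(a,b)_13: α=3, u≡5; β=1, v≡2 (mod 13); (5|13)=-1, (2|13)=-1; sign (−1)^0·-1^1·-1^3 = +1.
(a,b)_31: α=4, u≡8; β=2, v≡29 (mod 31); (8|31)=+1, (29|31)=-1; sign (−1)^0·+1^2·-1^4 = +1.
(a,b)_19: α=3, u≡5; β=1, v≡12 (mod 19); (5|19)=+1, (12|19)=-1; sign (−1)^1·+1^1·-1^3 = +1.
(a,b)_23: α=2, u≡18; β=1, v≡1 (mod 23); (18|23)=+1, (1|23)=+1; sign (−1)^0·+1^1·+1^2 = +1.
(a,b)_7: α=-4, u≡4; β=-2, v≡6 (mod 7); (4|7)=+1, (6|7)=-1; sign (−1)^0·+1^-2·-1^-4 = +1.
(a,b)_5: α=16, u≡4; β=11, v≡2 (mod 5); (4|5)=+1, (2|5)=-1; sign (−1)^0·+1^11·-1^16 = +1.
(a,b)_37: α=-4, u≡5; β=-2, v≡30 (mod 37); (5|37)=-1, (30|37)=+1; sign (−1)^0·-1^-2·+1^-4 = +1.
(5434, -937365 / ℚ) ramifies at {2, 11}: a division algebra.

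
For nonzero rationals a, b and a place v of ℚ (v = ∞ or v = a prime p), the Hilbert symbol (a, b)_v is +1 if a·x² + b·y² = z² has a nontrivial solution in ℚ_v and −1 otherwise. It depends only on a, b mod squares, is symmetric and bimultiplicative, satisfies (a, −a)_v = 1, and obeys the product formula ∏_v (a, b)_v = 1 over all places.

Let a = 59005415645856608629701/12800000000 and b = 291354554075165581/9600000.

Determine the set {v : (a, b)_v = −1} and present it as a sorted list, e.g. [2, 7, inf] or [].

[2, 3, 5, 7]

(a, b) ≡ (42, 19635) mod (ℚ^×)²; places V = {2, 3, 5, 7, 11, 13, 17, 19, ∞}.
(a,b)_5: α=-8, u≡2; β=-5, v≡3 (mod 5); (2|5)=-1, (3|5)=-1; sign (−1)^0·-1^-5·-1^-8 = -1.
(a,b)_3: α=1, u≡2; β=-1, v≡2 (mod 3); (2|3)=-1, (2|3)=-1; sign (−1)^1·-1^-1·-1^1 = -1.
(a,b)_13: α=2, u≡10; β=2, v≡8 (mod 13); (10|13)=+1, (8|13)=-1; sign (−1)^0·+1^2·-1^2 = +1.
(a,b)_2: α=-15, β=-10; u≡5, v≡3 (mod 8); ε(u)ε(v)=0·1, αω(v)=-15·1, βω(u)=-10·1; sum ≡ 1  ⇒  -1.
(a,b)_7: α=1, u≡3; β=1, v≡6 (mod 7); (3|7)=-1, (6|7)=-1; sign (−1)^1·-1^1·-1^1 = -1.
(a,b)_19: α=6, u≡11; β=4, v≡10 (mod 19); (11|19)=+1, (10|19)=-1; sign (−1)^0·+1^4·-1^6 = +1.
(a,b)_17: α=6, u≡8; β=5, v≡8 (mod 17); (8|17)=+1, (8|17)=+1; sign (−1)^0·+1^5·+1^6 = +1.
(a,b)_∞: sgn(42)=+, sgn(19635)=+, so +1.
(a,b)_11: α=4, u≡4; β=3, v≡3 (mod 11); (4|11)=+1, (3|11)=+1; sign (−1)^0·+1^3·+1^4 = +1.
(42, 19635 / ℚ) ramifies at {2, 3, 5, 7}: a division algebra.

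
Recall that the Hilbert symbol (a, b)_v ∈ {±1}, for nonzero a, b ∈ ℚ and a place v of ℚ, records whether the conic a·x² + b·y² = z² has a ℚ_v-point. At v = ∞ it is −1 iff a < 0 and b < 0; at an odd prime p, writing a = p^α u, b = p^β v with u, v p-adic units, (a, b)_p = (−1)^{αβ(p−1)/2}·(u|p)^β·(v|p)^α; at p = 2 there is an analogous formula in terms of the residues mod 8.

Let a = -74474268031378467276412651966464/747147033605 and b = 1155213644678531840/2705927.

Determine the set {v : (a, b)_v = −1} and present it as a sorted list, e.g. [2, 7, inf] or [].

[17, 29]

(a, b) ≡ (-4845, 1077205) mod (ℚ^×)²; places V = {2, 3, 5, 7, 17, 19, 23, 29, 31, 43, ∞}.
(a,b)_∞: sgn(-4845)=−, sgn(1077205)=+, so +1.
(a,b)_29: α=2, u≡12; β=1, v≡16 (mod 29); (12|29)=-1, (16|29)=+1; sign (−1)^0·-1^1·+1^2 = -1.
(a,b)_43: α=2, u≡10; β=0, v≡2 (mod 43); (10|43)=+1, (2|43)=-1; sign (−1)^0·+1^0·-1^2 = +1.
(a,b)_7: α=-10, u≡6; β=-6, v≡5 (mod 7); (6|7)=-1, (5|7)=-1; sign (−1)^0·-1^-6·-1^-10 = +1.
(a,b)_23: α=-2, u≡2; β=-1, v≡22 (mod 23); (2|23)=+1, (22|23)=-1; sign (−1)^0·+1^-1·-1^-2 = +1.
(a,b)_17: α=3, u≡15; β=3, v≡6 (mod 17); (15|17)=+1, (6|17)=-1; sign (−1)^0·+1^3·-1^3 = -1.
(a,b)_31: α=6, u≡6; β=4, v≡21 (mod 31); (6|31)=-1, (21|31)=-1; sign (−1)^0·-1^4·-1^6 = +1.
(a,b)_2: α=12, β=8; u≡3, v≡5 (mod 8); ε(u)ε(v)=1·0, αω(v)=12·1, βω(u)=8·1; sum ≡ 0  ⇒  +1.
(a,b)_19: α=7, u≡6; β=3, v≡8 (mod 19); (6|19)=+1, (8|19)=-1; sign (−1)^1·+1^3·-1^7 = +1.
(a,b)_5: α=-1, u≡1; β=1, v≡4 (mod 5); (1|5)=+1, (4|5)=+1; sign (−1)^0·+1^1·+1^-1 = +1.
(a,b)_3: α=1, u≡2; β=0, v≡1 (mod 3); (2|3)=-1, (1|3)=+1; sign (−1)^0·-1^0·+1^1 = +1.
Ram(-4845, 1077205) = {17, 29}; no ℚ_17-point on the conic.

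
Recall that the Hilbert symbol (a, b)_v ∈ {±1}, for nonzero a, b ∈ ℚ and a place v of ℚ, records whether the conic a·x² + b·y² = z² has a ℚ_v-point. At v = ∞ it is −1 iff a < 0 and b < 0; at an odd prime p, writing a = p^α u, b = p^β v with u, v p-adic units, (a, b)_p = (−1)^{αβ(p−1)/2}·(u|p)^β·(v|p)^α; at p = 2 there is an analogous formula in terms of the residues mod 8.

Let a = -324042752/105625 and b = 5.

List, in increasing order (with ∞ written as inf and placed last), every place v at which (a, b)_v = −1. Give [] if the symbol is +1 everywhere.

[2, 5]

(a, b) ≡ (-19778, 5) mod (ℚ^×)²; places V = {2, 5, 11, 13, 29, 31, ∞}.
(a,b)_5: α=-4, u≡2; β=1, v≡1 (mod 5); (2|5)=-1, (1|5)=+1; sign (−1)^0·-1^1·+1^-4 = -1.
(a,b)_∞: sgn(-19778)=−, sgn(5)=+, so +1.
(a,b)_2: α=15, β=0; u≡7, v≡5 (mod 8); ε(u)ε(v)=1·0, αω(v)=15·1, βω(u)=0·0; sum ≡ 1  ⇒  -1.
(a,b)_11: α=1, u≡10; β=0, v≡5 (mod 11); (10|11)=-1, (5|11)=+1; sign (−1)^0·-1^0·+1^1 = +1.
(a,b)_29: α=1, u≡27; β=0, v≡5 (mod 29); (27|29)=-1, (5|29)=+1; sign (−1)^0·-1^0·+1^1 = +1.
(a,b)_13: α=-2, u≡6; β=0, v≡5 (mod 13); (6|13)=-1, (5|13)=-1; sign (−1)^0·-1^0·-1^-2 = +1.
(a,b)_31: α=1, u≡26; β=0, v≡5 (mod 31); (26|31)=-1, (5|31)=+1; sign (−1)^0·-1^0·+1^1 = +1.
|Ram(-19778, 5)| = 2, even; anisotropic at {2, 5}.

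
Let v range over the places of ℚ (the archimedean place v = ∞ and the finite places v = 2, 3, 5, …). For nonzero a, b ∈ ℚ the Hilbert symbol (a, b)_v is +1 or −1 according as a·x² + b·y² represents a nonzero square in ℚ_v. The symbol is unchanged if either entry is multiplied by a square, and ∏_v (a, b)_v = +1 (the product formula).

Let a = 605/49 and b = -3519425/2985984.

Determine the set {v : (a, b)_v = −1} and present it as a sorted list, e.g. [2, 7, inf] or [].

[5, 17]

(a, b) ≡ (5, -17) mod (ℚ^×)²; places V = {2, 3, 5, 7, 11, 13, 17, ∞}.
(a,b)_7: α=-2, u≡3; β=2, v≡2 (mod 7); (3|7)=-1, (2|7)=+1; sign (−1)^0·-1^2·+1^-2 = +1.
(a,b)_∞: sgn(5)=+, sgn(-17)=−, so +1.
(a,b)_17: α=0, u≡12; β=1, v≡9 (mod 17); (12|17)=-1, (9|17)=+1; sign (−1)^0·-1^1·+1^0 = -1.
(a,b)_5: α=1, u≡4; β=2, v≡2 (mod 5); (4|5)=+1, (2|5)=-1; sign (−1)^0·+1^2·-1^1 = -1.
(a,b)_2: α=0, β=-12; u≡5, v≡7 (mod 8); ε(u)ε(v)=0·1, αω(v)=0·0, βω(u)=-12·1; sum ≡ 0  ⇒  +1.
(a,b)_3: α=0, u≡2; β=-6, v≡1 (mod 3); (2|3)=-1, (1|3)=+1; sign (−1)^0·-1^-6·+1^0 = +1.
(a,b)_13: α=0, u≡2; β=2, v≡1 (mod 13); (2|13)=-1, (1|13)=+1; sign (−1)^0·-1^2·+1^0 = +1.
(a,b)_11: α=2, u≡1; β=0, v≡3 (mod 11); (1|11)=+1, (3|11)=+1; sign (−1)^0·+1^0·+1^2 = +1.
|Ram(5, -17)| = 2, even; anisotropic at {5, 17}.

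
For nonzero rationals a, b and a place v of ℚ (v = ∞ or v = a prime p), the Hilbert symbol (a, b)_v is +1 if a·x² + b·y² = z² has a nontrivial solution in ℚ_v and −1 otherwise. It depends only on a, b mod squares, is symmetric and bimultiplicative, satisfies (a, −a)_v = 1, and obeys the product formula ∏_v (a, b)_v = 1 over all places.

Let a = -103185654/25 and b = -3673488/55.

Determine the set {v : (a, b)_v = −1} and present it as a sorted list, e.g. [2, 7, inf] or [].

[13, inf]

(a, b) ≡ (-6, -15015) mod (ℚ^×)²; places V = {2, 3, 5, 7, 11, 13, 29, ∞}.
(a,b)_2: α=1, β=4; u≡5, v≡1 (mod 8); ε(u)ε(v)=0·0, αω(v)=1·0, βω(u)=4·1; sum ≡ 0  ⇒  +1.
(a,b)_7: α=0, u≡4; β=1, v≡1 (mod 7); (4|7)=+1, (1|7)=+1; sign (−1)^0·+1^1·+1^0 = +1.
(a,b)_3: α=1, u≡1; β=1, v≡2 (mod 3); (1|3)=+1, (2|3)=-1; sign (−1)^1·+1^1·-1^1 = +1.
(a,b)_∞: sgn(-6)=−, sgn(-15015)=−, so -1.
(a,b)_5: α=-2, u≡1; β=-1, v≡2 (mod 5); (1|5)=+1, (2|5)=-1; sign (−1)^0·+1^-1·-1^-2 = +1.
(a,b)_13: α=2, u≡8; β=1, v≡6 (mod 13); (8|13)=-1, (6|13)=-1; sign (−1)^0·-1^1·-1^2 = -1.
(a,b)_11: α=2, u≡4; β=-1, v≡10 (mod 11); (4|11)=+1, (10|11)=-1; sign (−1)^0·+1^-1·-1^2 = +1.
(a,b)_29: α=2, u≡6; β=2, v≡6 (mod 29); (6|29)=+1, (6|29)=+1; sign (−1)^0·+1^2·+1^2 = +1.
Ram(-6, -15015) = {13, ∞}; no ℚ_13-point on the conic.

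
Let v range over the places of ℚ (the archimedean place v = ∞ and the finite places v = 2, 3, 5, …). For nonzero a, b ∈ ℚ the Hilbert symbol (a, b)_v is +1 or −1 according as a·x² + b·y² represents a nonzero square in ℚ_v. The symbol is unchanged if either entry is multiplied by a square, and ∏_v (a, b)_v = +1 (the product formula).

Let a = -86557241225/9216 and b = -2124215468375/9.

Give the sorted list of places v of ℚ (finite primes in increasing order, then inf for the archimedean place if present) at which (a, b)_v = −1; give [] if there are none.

(a, b) ≡ (-70889, -235370135) mod (ℚ^×)²; places V = {2, 3, 5, 7, 11, 13, 17, 19, 31, 37, 41, ∞}.
(a,b)_13: α=3, u≡8; β=1, v≡10 (mod 13); (8|13)=-1, (10|13)=+1; sign (−1)^0·-1^1·+1^3 = -1.
(a,b)_7: α=1, u≡4; β=1, v≡6 (mod 7); (4|7)=+1, (6|7)=-1; sign (−1)^1·+1^1·-1^1 = +1.
(a,b)_17: α=2, u≡13; β=0, v≡4 (mod 17); (13|17)=+1, (4|17)=+1; sign (−1)^0·+1^0·+1^2 = +1.
(a,b)_5: α=2, u≡1; β=3, v≡2 (mod 5); (1|5)=+1, (2|5)=-1; sign (−1)^0·+1^3·-1^2 = +1.
(a,b)_∞: sgn(-70889)=−, sgn(-235370135)=−, so -1.
(a,b)_31: α=0, u≡18; β=1, v≡9 (mod 31); (18|31)=+1, (9|31)=+1; sign (−1)^0·+1^1·+1^0 = +1.
(a,b)_3: α=-2, u≡1; β=-2, v≡1 (mod 3); (1|3)=+1, (1|3)=+1; sign (−1)^0·+1^-2·+1^-2 = +1.
(a,b)_11: α=0, u≡2; β=1, v≡9 (mod 11); (2|11)=-1, (9|11)=+1; sign (−1)^0·-1^1·+1^0 = -1.
(a,b)_37: α=0, u≡25; β=1, v≡31 (mod 37); (25|37)=+1, (31|37)=-1; sign (−1)^0·+1^1·-1^0 = +1.
(a,b)_2: α=-10, β=0; u≡7, v≡1 (mod 8); ε(u)ε(v)=1·0, αω(v)=-10·0, βω(u)=0·0; sum ≡ 0  ⇒  +1.
(a,b)_19: α=1, u≡13; β=2, v≡2 (mod 19); (13|19)=-1, (2|19)=-1; sign (−1)^0·-1^2·-1^1 = -1.
(a,b)_41: α=1, u≡35; β=1, v≡29 (mod 41); (35|41)=-1, (29|41)=-1; sign (−1)^0·-1^1·-1^1 = +1.
|Ram(-70889, -235370135)| = 4, even; anisotropic at {11, 13, 19, ∞}.

[11, 13, 19, inf]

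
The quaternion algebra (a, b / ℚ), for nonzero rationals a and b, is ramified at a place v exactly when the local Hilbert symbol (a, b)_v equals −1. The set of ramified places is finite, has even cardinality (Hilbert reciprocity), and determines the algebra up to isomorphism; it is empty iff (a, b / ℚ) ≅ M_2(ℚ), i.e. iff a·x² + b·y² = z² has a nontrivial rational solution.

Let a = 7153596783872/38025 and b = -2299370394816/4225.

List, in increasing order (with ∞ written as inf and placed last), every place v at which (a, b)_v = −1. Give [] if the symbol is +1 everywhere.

[11, 43]

(a, b) ≡ (96691133, -13813019) mod (ℚ^×)²; places V = {2, 3, 5, 7, 11, 13, 17, 19, 29, 43, 53, ∞}.
(a,b)_43: α=1, u≡26; β=1, v≡20 (mod 43); (26|43)=-1, (20|43)=-1; sign (−1)^1·-1^1·-1^1 = -1.
(a,b)_29: α=1, u≡15; β=1, v≡26 (mod 29); (15|29)=-1, (26|29)=-1; sign (−1)^0·-1^1·-1^1 = +1.
(a,b)_2: α=8, β=6; u≡5, v≡5 (mod 8); ε(u)ε(v)=0·0, αω(v)=8·1, βω(u)=6·1; sum ≡ 0  ⇒  +1.
(a,b)_11: α=1, u≡3; β=1, v≡9 (mod 11); (3|11)=+1, (9|11)=+1; sign (−1)^1·+1^1·+1^1 = -1.
(a,b)_5: α=-2, u≡2; β=-2, v≡1 (mod 5); (2|5)=-1, (1|5)=+1; sign (−1)^0·-1^-2·+1^-2 = +1.
(a,b)_7: α=1, u≡3; β=0, v≡4 (mod 7); (3|7)=-1, (4|7)=+1; sign (−1)^0·-1^0·+1^1 = +1.
(a,b)_53: α=1, u≡45; β=1, v≡8 (mod 53); (45|53)=-1, (8|53)=-1; sign (−1)^0·-1^1·-1^1 = +1.
(a,b)_17: α=2, u≡14; β=2, v≡2 (mod 17); (14|17)=-1, (2|17)=+1; sign (−1)^0·-1^2·+1^2 = +1.
(a,b)_13: α=-2, u≡8; β=-2, v≡1 (mod 13); (8|13)=-1, (1|13)=+1; sign (−1)^0·-1^-2·+1^-2 = +1.
(a,b)_3: α=-2, u≡2; β=2, v≡1 (mod 3); (2|3)=-1, (1|3)=+1; sign (−1)^0·-1^2·+1^-2 = +1.
(a,b)_19: α=1, u≡16; β=1, v≡8 (mod 19); (16|19)=+1, (8|19)=-1; sign (−1)^1·+1^1·-1^1 = +1.
(a,b)_∞: sgn(96691133)=+, sgn(-13813019)=−, so +1.
|Ram(96691133, -13813019)| = 2, even; anisotropic at {11, 43}.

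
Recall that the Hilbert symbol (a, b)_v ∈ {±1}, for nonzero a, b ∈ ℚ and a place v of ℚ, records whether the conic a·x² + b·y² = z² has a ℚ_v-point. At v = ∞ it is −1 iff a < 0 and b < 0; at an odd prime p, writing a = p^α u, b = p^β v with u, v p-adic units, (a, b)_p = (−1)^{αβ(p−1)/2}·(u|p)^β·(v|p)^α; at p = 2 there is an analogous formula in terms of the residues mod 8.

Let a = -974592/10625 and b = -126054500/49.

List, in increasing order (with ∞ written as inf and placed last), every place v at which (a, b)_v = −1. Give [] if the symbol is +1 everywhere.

(a, b) ≡ (-799, -1260545) mod (ℚ^×)²; places V = {2, 3, 5, 7, 11, 13, 17, 41, 43, 47, ∞}.
(a,b)_5: α=-4, u≡4; β=3, v≡1 (mod 5); (4|5)=+1, (1|5)=+1; sign (−1)^0·+1^3·+1^-4 = +1.
(a,b)_7: α=0, u≡3; β=-2, v≡2 (mod 7); (3|7)=-1, (2|7)=+1; sign (−1)^0·-1^-2·+1^0 = +1.
(a,b)_41: α=0, u≡10; β=1, v≡1 (mod 41); (10|41)=+1, (1|41)=+1; sign (−1)^0·+1^1·+1^0 = +1.
(a,b)_11: α=0, u≡3; β=1, v≡5 (mod 11); (3|11)=+1, (5|11)=+1; sign (−1)^0·+1^1·+1^0 = +1.
(a,b)_∞: sgn(-799)=−, sgn(-1260545)=−, so -1.
(a,b)_13: α=0, u≡11; β=1, v≡7 (mod 13); (11|13)=-1, (7|13)=-1; sign (−1)^0·-1^1·-1^0 = -1.
(a,b)_3: α=4, u≡2; β=0, v≡1 (mod 3); (2|3)=-1, (1|3)=+1; sign (−1)^0·-1^0·+1^4 = +1.
(a,b)_17: α=-1, u≡4; β=0, v≡5 (mod 17); (4|17)=+1, (5|17)=-1; sign (−1)^0·+1^0·-1^-1 = -1.
(a,b)_2: α=8, β=2; u≡1, v≡7 (mod 8); ε(u)ε(v)=0·1, αω(v)=8·0, βω(u)=2·0; sum ≡ 0  ⇒  +1.
(a,b)_43: α=0, u≡33; β=1, v≡40 (mod 43); (33|43)=-1, (40|43)=+1; sign (−1)^0·-1^1·+1^0 = -1.
(a,b)_47: α=1, u≡44; β=0, v≡32 (mod 47); (44|47)=-1, (32|47)=+1; sign (−1)^0·-1^0·+1^1 = +1.
Ram(-799, -1260545) = {13, 17, 43, ∞}; no ℚ_13-point on the conic.

[13, 17, 43, inf]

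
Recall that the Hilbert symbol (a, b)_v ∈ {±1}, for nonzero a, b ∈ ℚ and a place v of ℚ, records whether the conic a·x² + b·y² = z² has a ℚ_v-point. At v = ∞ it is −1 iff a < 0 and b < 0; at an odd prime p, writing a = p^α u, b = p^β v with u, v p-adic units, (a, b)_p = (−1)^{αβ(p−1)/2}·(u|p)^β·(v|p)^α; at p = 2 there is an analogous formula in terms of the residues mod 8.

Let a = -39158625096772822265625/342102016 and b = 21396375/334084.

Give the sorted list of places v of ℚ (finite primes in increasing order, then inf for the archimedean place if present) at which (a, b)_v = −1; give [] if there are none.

[2, 5, 7, 13]

(a, b) ≡ (-57, 95095) mod (ℚ^×)²; places V = {2, 3, 5, 7, 11, 13, 17, 19, ∞}.
(a,b)_∞: sgn(-57)=−, sgn(95095)=+, so +1.
(a,b)_11: α=2, u≡1; β=1, v≡2 (mod 11); (1|11)=+1, (2|11)=-1; sign (−1)^0·+1^1·-1^2 = +1.
(a,b)_3: α=5, u≡2; β=2, v≡1 (mod 3); (2|3)=-1, (1|3)=+1; sign (−1)^0·-1^2·+1^5 = +1.
(a,b)_19: α=3, u≡1; β=1, v≡2 (mod 19); (1|19)=+1, (2|19)=-1; sign (−1)^1·+1^1·-1^3 = +1.
(a,b)_2: α=-12, β=-2; u≡7, v≡7 (mod 8); ε(u)ε(v)=1·1, αω(v)=-12·0, βω(u)=-2·0; sum ≡ 1  ⇒  -1.
(a,b)_17: α=-4, u≡14; β=-4, v≡14 (mod 17); (14|17)=-1, (14|17)=-1; sign (−1)^0·-1^-4·-1^-4 = +1.
(a,b)_7: α=6, u≡5; β=1, v≡6 (mod 7); (5|7)=-1, (6|7)=-1; sign (−1)^0·-1^1·-1^6 = -1.
(a,b)_13: α=2, u≡7; β=1, v≡1 (mod 13); (7|13)=-1, (1|13)=+1; sign (−1)^0·-1^1·+1^2 = -1.
(a,b)_5: α=10, u≡3; β=3, v≡4 (mod 5); (3|5)=-1, (4|5)=+1; sign (−1)^0·-1^3·+1^10 = -1.
(-57, 95095 / ℚ) ramifies at {2, 5, 7, 13}: a division algebra.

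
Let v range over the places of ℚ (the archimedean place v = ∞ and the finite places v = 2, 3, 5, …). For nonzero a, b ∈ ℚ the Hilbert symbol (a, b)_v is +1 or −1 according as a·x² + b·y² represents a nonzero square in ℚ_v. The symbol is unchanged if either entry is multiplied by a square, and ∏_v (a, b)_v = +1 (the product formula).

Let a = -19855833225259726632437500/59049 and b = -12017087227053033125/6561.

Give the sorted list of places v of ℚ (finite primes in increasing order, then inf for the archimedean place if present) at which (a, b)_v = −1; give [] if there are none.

[11, 31, 41, inf]

(a, b) ≡ (-265639, -2717) mod (ℚ^×)²; places V = {2, 3, 5, 7, 11, 13, 19, 23, 31, 41, ∞}.
(a,b)_13: α=4, u≡10; β=3, v≡1 (mod 13); (10|13)=+1, (1|13)=+1; sign (−1)^0·+1^3·+1^4 = +1.
(a,b)_7: α=2, u≡4; β=2, v≡6 (mod 7); (4|7)=+1, (6|7)=-1; sign (−1)^0·+1^2·-1^2 = +1.
(a,b)_∞: sgn(-265639)=−, sgn(-2717)=−, so -1.
(a,b)_19: α=1, u≡2; β=1, v≡6 (mod 19); (2|19)=-1, (6|19)=+1; sign (−1)^1·-1^1·+1^1 = +1.
(a,b)_3: α=-10, u≡2; β=-8, v≡1 (mod 3); (2|3)=-1, (1|3)=+1; sign (−1)^0·-1^-8·+1^-10 = +1.
(a,b)_2: α=2, β=0; u≡1, v≡3 (mod 8); ε(u)ε(v)=0·1, αω(v)=2·1, βω(u)=0·0; sum ≡ 0  ⇒  +1.
(a,b)_11: α=1, u≡6; β=1, v≡10 (mod 11); (6|11)=-1, (10|11)=-1; sign (−1)^1·-1^1·-1^1 = -1.
(a,b)_31: α=3, u≡16; β=2, v≡30 (mod 31); (16|31)=+1, (30|31)=-1; sign (−1)^0·+1^2·-1^3 = -1.
(a,b)_5: α=6, u≡1; β=4, v≡2 (mod 5); (1|5)=+1, (2|5)=-1; sign (−1)^0·+1^4·-1^6 = +1.
(a,b)_23: α=2, u≡22; β=2, v≡20 (mod 23); (22|23)=-1, (20|23)=-1; sign (−1)^0·-1^2·-1^2 = +1.
(a,b)_41: α=3, u≡16; β=2, v≡34 (mod 41); (16|41)=+1, (34|41)=-1; sign (−1)^0·+1^2·-1^3 = -1.
Ram(-265639, -2717) = {11, 31, 41, ∞}; no ℚ_11-point on the conic.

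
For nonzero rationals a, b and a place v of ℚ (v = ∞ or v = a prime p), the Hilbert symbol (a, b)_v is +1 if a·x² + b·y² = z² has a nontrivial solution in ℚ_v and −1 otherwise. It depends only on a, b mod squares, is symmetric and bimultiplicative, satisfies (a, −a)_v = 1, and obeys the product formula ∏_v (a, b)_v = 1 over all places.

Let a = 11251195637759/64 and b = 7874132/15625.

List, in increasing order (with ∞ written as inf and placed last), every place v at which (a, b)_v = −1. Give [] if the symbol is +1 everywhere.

[7, 11, 19, 41]

Mod squares: a ≡ 51359, b ≡ 5453. Check v ∈ {∞, 2, 5, 7, 11, 19, 23, 29, 41}.
v=11: a=11^1·(≡9), b=11^0·(≡7) mod 11; (9|11)=+1, (7|11)=-1; (−1)^{1·0·5}·(+1)^0·(-1)^1 = -1.
v=19: a=19^4·(≡8), b=19^3·(≡12) mod 19; (8|19)=-1, (12|19)=-1; (−1)^{4·3·9}·(-1)^3·(-1)^4 = -1.
v=2: v_2(a)=-6, v_2(b)=2; units ≡ 7, 5 (mod 8); ε·ε+αω+βω = 1·0+-6·1+2·0 ≡ 0  ⇒  (a,b)_2 = +1.
v=29: a=29^1·(≡21), b=29^0·(≡1) mod 29; (21|29)=-1, (1|29)=+1; (−1)^{1·0·14}·(-1)^0·(+1)^1 = +1.
v=5: a=5^0·(≡1), b=5^-6·(≡2) mod 5; (1|5)=+1, (2|5)=-1; (−1)^{0·-6·2}·(+1)^-6·(-1)^0 = +1.
v=41: a=41^2·(≡27), b=41^1·(≡2) mod 41; (27|41)=-1, (2|41)=+1; (−1)^{2·1·20}·(-1)^1·(+1)^2 = -1.
v=∞: 51359 > 0 and 5453 > 0  ⇒  (a,b)_∞ = +1.
v=23: a=23^1·(≡16), b=23^0·(≡16) mod 23; (16|23)=+1, (16|23)=+1; (−1)^{1·0·11}·(+1)^0·(+1)^1 = +1.
v=7: a=7^1·(≡2), b=7^1·(≡4) mod 7; (2|7)=+1, (4|7)=+1; (−1)^{1·1·3}·(+1)^1·(+1)^1 = -1.
Ram(51359, 5453) = {7, 11, 19, 41}; no ℚ_7-point on the conic.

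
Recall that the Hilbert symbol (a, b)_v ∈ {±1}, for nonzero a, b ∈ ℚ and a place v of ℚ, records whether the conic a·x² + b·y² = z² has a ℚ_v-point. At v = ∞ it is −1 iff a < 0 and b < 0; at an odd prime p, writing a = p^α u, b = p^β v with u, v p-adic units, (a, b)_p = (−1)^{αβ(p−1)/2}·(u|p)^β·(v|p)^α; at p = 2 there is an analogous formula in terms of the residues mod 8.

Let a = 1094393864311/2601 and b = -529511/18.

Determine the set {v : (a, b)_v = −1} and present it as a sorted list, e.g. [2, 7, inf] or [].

[19, 29]

Mod squares: a ≡ 31, b ≡ -1102. Check v ∈ {∞, 2, 3, 11, 17, 19, 29, 31}.
v=29: a=29^2·(≡26), b=29^1·(≡28) mod 29; (26|29)=-1, (28|29)=+1; (−1)^{2·1·14}·(-1)^1·(+1)^2 = -1.
v=19: a=19^2·(≡8), b=19^1·(≡15) mod 19; (8|19)=-1, (15|19)=-1; (−1)^{2·1·9}·(-1)^1·(-1)^2 = -1.
v=3: a=3^-2·(≡1), b=3^-2·(≡2) mod 3; (1|3)=+1, (2|3)=-1; (−1)^{-2·-2·1}·(+1)^-2·(-1)^-2 = +1.
v=31: a=31^3·(≡18), b=31^2·(≡9) mod 31; (18|31)=+1, (9|31)=+1; (−1)^{3·2·15}·(+1)^2·(+1)^3 = +1.
v=11: a=11^2·(≡5), b=11^0·(≡1) mod 11; (5|11)=+1, (1|11)=+1; (−1)^{2·0·5}·(+1)^0·(+1)^2 = +1.
v=∞: 31 > 0 and -1102 < 0  ⇒  (a,b)_∞ = +1.
v=17: a=17^-2·(≡12), b=17^0·(≡5) mod 17; (12|17)=-1, (5|17)=-1; (−1)^{-2·0·8}·(-1)^0·(-1)^-2 = +1.
v=2: v_2(a)=0, v_2(b)=-1; units ≡ 7, 1 (mod 8); ε·ε+αω+βω = 1·0+0·0+-1·0 ≡ 0  ⇒  (a,b)_2 = +1.
(31, -1102 / ℚ) ramifies at {19, 29}: a division algebra.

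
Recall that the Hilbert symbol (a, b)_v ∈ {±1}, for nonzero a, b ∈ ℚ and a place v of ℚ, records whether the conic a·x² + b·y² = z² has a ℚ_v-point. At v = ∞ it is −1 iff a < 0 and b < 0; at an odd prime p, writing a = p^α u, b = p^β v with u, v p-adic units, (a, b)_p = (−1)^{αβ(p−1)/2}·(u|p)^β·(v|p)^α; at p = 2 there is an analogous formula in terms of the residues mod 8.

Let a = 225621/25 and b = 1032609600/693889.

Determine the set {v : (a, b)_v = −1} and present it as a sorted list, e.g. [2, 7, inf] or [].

(a, b) ≡ (25069, 71709) mod (ℚ^×)²; places V = {2, 3, 5, 7, 11, 17, 41, 43, 53, ∞}.
(a,b)_17: α=0, u≡6; β=-2, v≡5 (mod 17); (6|17)=-1, (5|17)=-1; sign (−1)^0·-1^-2·-1^0 = +1.
(a,b)_7: α=0, u≡1; β=-4, v≡4 (mod 7); (1|7)=+1, (4|7)=+1; sign (−1)^0·+1^-4·+1^0 = +1.
(a,b)_43: α=1, u≡31; β=0, v≡27 (mod 43); (31|43)=+1, (27|43)=-1; sign (−1)^0·+1^0·-1^1 = -1.
(a,b)_∞: sgn(25069)=+, sgn(71709)=+, so +1.
(a,b)_3: α=2, u≡1; β=3, v≡2 (mod 3); (1|3)=+1, (2|3)=-1; sign (−1)^0·+1^3·-1^2 = +1.
(a,b)_11: α=1, u≡6; β=1, v≡2 (mod 11); (6|11)=-1, (2|11)=-1; sign (−1)^1·-1^1·-1^1 = -1.
(a,b)_53: α=1, u≡24; β=1, v≡43 (mod 53); (24|53)=+1, (43|53)=+1; sign (−1)^0·+1^1·+1^1 = +1.
(a,b)_5: α=-2, u≡1; β=2, v≡1 (mod 5); (1|5)=+1, (1|5)=+1; sign (−1)^0·+1^2·+1^-2 = +1.
(a,b)_41: α=0, u≡36; β=1, v≡24 (mod 41); (36|41)=+1, (24|41)=-1; sign (−1)^0·+1^1·-1^0 = +1.
(a,b)_2: α=0, β=6; u≡5, v≡5 (mod 8); ε(u)ε(v)=0·0, αω(v)=0·1, βω(u)=6·1; sum ≡ 0  ⇒  +1.
Ram(25069, 71709) = {11, 43}; no ℚ_11-point on the conic.

[11, 43]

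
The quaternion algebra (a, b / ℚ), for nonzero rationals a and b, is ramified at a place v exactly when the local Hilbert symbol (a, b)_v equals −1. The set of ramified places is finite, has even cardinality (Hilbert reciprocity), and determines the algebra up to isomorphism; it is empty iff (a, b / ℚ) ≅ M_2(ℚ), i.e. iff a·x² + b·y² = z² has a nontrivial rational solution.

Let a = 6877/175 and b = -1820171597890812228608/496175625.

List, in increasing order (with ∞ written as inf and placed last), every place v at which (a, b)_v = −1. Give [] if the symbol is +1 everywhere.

[2, 13, 17, 23]

Mod squares: a ≡ 91, b ≡ -79373. Check v ∈ {∞, 2, 3, 5, 7, 11, 13, 17, 19, 23, 29}.
v=17: a=17^0·(≡12), b=17^3·(≡6) mod 17; (12|17)=-1, (6|17)=-1; (−1)^{0·3·8}·(-1)^3·(-1)^0 = -1.
v=7: a=7^-1·(≡6), b=7^5·(≡1) mod 7; (6|7)=-1, (1|7)=+1; (−1)^{-1·5·3}·(-1)^5·(+1)^-1 = +1.
v=2: v_2(a)=0, v_2(b)=10; units ≡ 3, 3 (mod 8); ε·ε+αω+βω = 1·1+0·1+10·1 ≡ 1  ⇒  (a,b)_2 = -1.
v=13: a=13^1·(≡8), b=13^2·(≡8) mod 13; (8|13)=-1, (8|13)=-1; (−1)^{1·2·6}·(-1)^2·(-1)^1 = -1.
v=29: a=29^0·(≡4), b=29^1·(≡15) mod 29; (4|29)=+1, (15|29)=-1; (−1)^{0·1·14}·(+1)^1·(-1)^0 = +1.
v=23: a=23^2·(≡19), b=23^3·(≡17) mod 23; (19|23)=-1, (17|23)=-1; (−1)^{2·3·11}·(-1)^3·(-1)^2 = -1.
v=11: a=11^0·(≡9), b=11^-2·(≡4) mod 11; (9|11)=+1, (4|11)=+1; (−1)^{0·-2·5}·(+1)^-2·(+1)^0 = +1.
v=∞: 91 > 0 and -79373 < 0  ⇒  (a,b)_∞ = +1.
v=5: a=5^-2·(≡1), b=5^-4·(≡2) mod 5; (1|5)=+1, (2|5)=-1; (−1)^{-2·-4·2}·(+1)^-4·(-1)^-2 = +1.
v=3: a=3^0·(≡1), b=3^-8·(≡1) mod 3; (1|3)=+1, (1|3)=+1; (−1)^{0·-8·1}·(+1)^-8·(+1)^0 = +1.
v=19: a=19^0·(≡14), b=19^2·(≡17) mod 19; (14|19)=-1, (17|19)=+1; (−1)^{0·2·9}·(-1)^2·(+1)^0 = +1.
(91, -79373 / ℚ) ramifies at {2, 13, 17, 23}: a division algebra.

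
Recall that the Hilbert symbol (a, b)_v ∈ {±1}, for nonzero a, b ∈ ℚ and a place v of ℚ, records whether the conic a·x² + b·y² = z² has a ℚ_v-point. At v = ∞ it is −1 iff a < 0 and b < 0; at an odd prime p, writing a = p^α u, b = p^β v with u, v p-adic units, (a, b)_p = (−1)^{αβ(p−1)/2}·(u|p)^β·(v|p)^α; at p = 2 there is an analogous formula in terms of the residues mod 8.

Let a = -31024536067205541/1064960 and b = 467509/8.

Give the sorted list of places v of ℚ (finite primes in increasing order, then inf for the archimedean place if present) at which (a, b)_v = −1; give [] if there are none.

[2, 5, 13, 29]

(a, b) ≡ (-620165, 19082) mod (ℚ^×)²; places V = {2, 3, 5, 7, 13, 29, 47, ∞}.
(a,b)_∞: sgn(-620165)=−, sgn(19082)=+, so +1.
(a,b)_7: α=5, u≡1; β=3, v≡5 (mod 7); (1|7)=+1, (5|7)=-1; sign (−1)^1·+1^3·-1^5 = +1.
(a,b)_13: α=-1, u≡7; β=0, v≡2 (mod 13); (7|13)=-1, (2|13)=-1; sign (−1)^0·-1^0·-1^-1 = -1.
(a,b)_3: α=6, u≡1; β=0, v≡2 (mod 3); (1|3)=+1, (2|3)=-1; sign (−1)^0·+1^0·-1^6 = +1.
(a,b)_29: α=3, u≡15; β=1, v≡25 (mod 29); (15|29)=-1, (25|29)=+1; sign (−1)^0·-1^1·+1^3 = -1.
(a,b)_5: α=-1, u≡2; β=0, v≡3 (mod 5); (2|5)=-1, (3|5)=-1; sign (−1)^0·-1^0·-1^-1 = -1.
(a,b)_2: α=-14, β=-3; u≡3, v≡5 (mod 8); ε(u)ε(v)=1·0, αω(v)=-14·1, βω(u)=-3·1; sum ≡ 1  ⇒  -1.
(a,b)_47: α=3, u≡21; β=1, v≡39 (mod 47); (21|47)=+1, (39|47)=-1; sign (−1)^1·+1^1·-1^3 = +1.
|Ram(-620165, 19082)| = 4, even; anisotropic at {2, 5, 13, 29}.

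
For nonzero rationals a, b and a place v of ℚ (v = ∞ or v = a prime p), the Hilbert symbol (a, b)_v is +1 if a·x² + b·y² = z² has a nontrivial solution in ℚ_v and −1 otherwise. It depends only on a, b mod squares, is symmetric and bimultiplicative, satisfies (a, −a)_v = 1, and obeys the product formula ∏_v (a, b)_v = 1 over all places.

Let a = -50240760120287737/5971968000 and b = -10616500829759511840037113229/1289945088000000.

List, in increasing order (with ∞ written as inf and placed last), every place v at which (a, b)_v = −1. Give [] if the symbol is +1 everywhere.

[5, 17, 23, inf]

(a, b) ≡ (-482885, -18183) mod (ℚ^×)²; places V = {2, 3, 5, 7, 11, 13, 17, 19, 23, 29, ∞}.
(a,b)_17: α=3, u≡2; β=4, v≡11 (mod 17); (2|17)=+1, (11|17)=-1; sign (−1)^0·+1^4·-1^3 = -1.
(a,b)_∞: sgn(-482885)=−, sgn(-18183)=−, so -1.
(a,b)_13: α=1, u≡4; β=2, v≡1 (mod 13); (4|13)=+1, (1|13)=+1; sign (−1)^0·+1^2·+1^1 = +1.
(a,b)_3: α=-6, u≡1; β=-9, v≡2 (mod 3); (1|3)=+1, (2|3)=-1; sign (−1)^0·+1^-9·-1^-6 = +1.
(a,b)_7: α=2, u≡5; β=2, v≡5 (mod 7); (5|7)=-1, (5|7)=-1; sign (−1)^0·-1^2·-1^2 = +1.
(a,b)_29: α=2, u≡23; β=3, v≡11 (mod 29); (23|29)=+1, (11|29)=-1; sign (−1)^0·+1^3·-1^2 = +1.
(a,b)_11: α=2, u≡5; β=3, v≡2 (mod 11); (5|11)=+1, (2|11)=-1; sign (−1)^0·+1^3·-1^2 = +1.
(a,b)_5: α=-3, u≡2; β=-6, v≡3 (mod 5); (2|5)=-1, (3|5)=-1; sign (−1)^0·-1^-6·-1^-3 = -1.
(a,b)_2: α=-16, β=-22; u≡3, v≡1 (mod 8); ε(u)ε(v)=1·0, αω(v)=-16·0, βω(u)=-22·1; sum ≡ 0  ⇒  +1.
(a,b)_23: α=1, u≡16; β=2, v≡11 (mod 23); (16|23)=+1, (11|23)=-1; sign (−1)^0·+1^2·-1^1 = -1.
(a,b)_19: α=3, u≡17; β=7, v≡10 (mod 19); (17|19)=+1, (10|19)=-1; sign (−1)^1·+1^7·-1^3 = +1.
(-482885, -18183 / ℚ) ramifies at {5, 17, 23, ∞}: a division algebra.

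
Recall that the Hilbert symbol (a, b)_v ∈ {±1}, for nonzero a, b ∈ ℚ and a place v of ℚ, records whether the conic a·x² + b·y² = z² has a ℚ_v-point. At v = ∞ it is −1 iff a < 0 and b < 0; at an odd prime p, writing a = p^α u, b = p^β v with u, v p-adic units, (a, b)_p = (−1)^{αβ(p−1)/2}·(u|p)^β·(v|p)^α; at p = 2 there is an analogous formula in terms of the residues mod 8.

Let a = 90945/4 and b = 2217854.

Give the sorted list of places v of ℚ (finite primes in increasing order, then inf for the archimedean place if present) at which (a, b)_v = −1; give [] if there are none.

[17, 41]

(a, b) ≡ (10105, 2217854) mod (ℚ^×)²; places V = {2, 3, 5, 17, 37, 41, 43, 47, ∞}.
(a,b)_47: α=1, u≡2; β=0, v≡18 (mod 47); (2|47)=+1, (18|47)=+1; sign (−1)^0·+1^0·+1^1 = +1.
(a,b)_∞: sgn(10105)=+, sgn(2217854)=+, so +1.
(a,b)_43: α=1, u≡2; β=1, v≡21 (mod 43); (2|43)=-1, (21|43)=+1; sign (−1)^1·-1^1·+1^1 = +1.
(a,b)_17: α=0, u≡3; β=1, v≡4 (mod 17); (3|17)=-1, (4|17)=+1; sign (−1)^0·-1^1·+1^0 = -1.
(a,b)_2: α=-2, β=1; u≡1, v≡7 (mod 8); ε(u)ε(v)=0·1, αω(v)=-2·0, βω(u)=1·0; sum ≡ 0  ⇒  +1.
(a,b)_41: α=0, u≡12; β=1, v≡15 (mod 41); (12|41)=-1, (15|41)=-1; sign (−1)^0·-1^1·-1^0 = -1.
(a,b)_3: α=2, u≡1; β=0, v≡2 (mod 3); (1|3)=+1, (2|3)=-1; sign (−1)^0·+1^0·-1^2 = +1.
(a,b)_37: α=0, u≡9; β=1, v≡2 (mod 37); (9|37)=+1, (2|37)=-1; sign (−1)^0·+1^1·-1^0 = +1.
(a,b)_5: α=1, u≡1; β=0, v≡4 (mod 5); (1|5)=+1, (4|5)=+1; sign (−1)^0·+1^0·+1^1 = +1.
(10105, 2217854 / ℚ) ramifies at {17, 41}: a division algebra.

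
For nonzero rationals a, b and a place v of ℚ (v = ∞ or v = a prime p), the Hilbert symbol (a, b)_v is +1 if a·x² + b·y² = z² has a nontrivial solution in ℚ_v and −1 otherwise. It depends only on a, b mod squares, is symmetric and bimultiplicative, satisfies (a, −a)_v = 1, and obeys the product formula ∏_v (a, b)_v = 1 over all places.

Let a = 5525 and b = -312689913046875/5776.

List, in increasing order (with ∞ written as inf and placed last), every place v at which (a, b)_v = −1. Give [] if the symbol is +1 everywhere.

(a, b) ≡ (221, -3315) mod (ℚ^×)²; places V = {2, 3, 5, 7, 13, 17, 19, ∞}.
(a,b)_∞: sgn(221)=+, sgn(-3315)=−, so +1.
(a,b)_17: α=1, u≡2; β=1, v≡1 (mod 17); (2|17)=+1, (1|17)=+1; sign (−1)^0·+1^1·+1^1 = +1.
(a,b)_2: α=0, β=-4; u≡5, v≡5 (mod 8); ε(u)ε(v)=0·0, αω(v)=0·1, βω(u)=-4·1; sum ≡ 0  ⇒  +1.
(a,b)_3: α=0, u≡2; β=7, v≡2 (mod 3); (2|3)=-1, (2|3)=-1; sign (−1)^0·-1^7·-1^0 = -1.
(a,b)_13: α=1, u≡9; β=3, v≡7 (mod 13); (9|13)=+1, (7|13)=-1; sign (−1)^0·+1^3·-1^1 = -1.
(a,b)_7: α=0, u≡2; β=2, v≡3 (mod 7); (2|7)=+1, (3|7)=-1; sign (−1)^0·+1^2·-1^0 = +1.
(a,b)_5: α=2, u≡1; β=7, v≡3 (mod 5); (1|5)=+1, (3|5)=-1; sign (−1)^0·+1^7·-1^2 = +1.
(a,b)_19: α=0, u≡15; β=-2, v≡15 (mod 19); (15|19)=-1, (15|19)=-1; sign (−1)^0·-1^-2·-1^0 = +1.
|Ram(221, -3315)| = 2, even; anisotropic at {3, 13}.

[3, 13]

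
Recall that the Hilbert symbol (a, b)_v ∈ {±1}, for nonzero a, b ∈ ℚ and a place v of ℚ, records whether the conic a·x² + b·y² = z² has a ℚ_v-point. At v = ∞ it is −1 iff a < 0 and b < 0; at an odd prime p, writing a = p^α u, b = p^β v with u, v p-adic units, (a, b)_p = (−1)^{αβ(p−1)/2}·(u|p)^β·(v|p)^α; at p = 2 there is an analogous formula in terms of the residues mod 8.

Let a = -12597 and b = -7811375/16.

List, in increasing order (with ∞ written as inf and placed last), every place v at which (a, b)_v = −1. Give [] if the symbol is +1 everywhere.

[5, 17, 23, inf]

(a, b) ≡ (-12597, -312455) mod (ℚ^×)²; places V = {2, 3, 5, 11, 13, 17, 19, 23, ∞}.
(a,b)_13: α=1, u≡6; β=1, v≡8 (mod 13); (6|13)=-1, (8|13)=-1; sign (−1)^0·-1^1·-1^1 = +1.
(a,b)_∞: sgn(-12597)=−, sgn(-312455)=−, so -1.
(a,b)_17: α=1, u≡7; β=0, v≡11 (mod 17); (7|17)=-1, (11|17)=-1; sign (−1)^0·-1^0·-1^1 = -1.
(a,b)_3: α=1, u≡1; β=0, v≡1 (mod 3); (1|3)=+1, (1|3)=+1; sign (−1)^0·+1^0·+1^1 = +1.
(a,b)_19: α=1, u≡2; β=1, v≡1 (mod 19); (2|19)=-1, (1|19)=+1; sign (−1)^1·-1^1·+1^1 = +1.
(a,b)_11: α=0, u≡9; β=1, v≡7 (mod 11); (9|11)=+1, (7|11)=-1; sign (−1)^0·+1^1·-1^0 = +1.
(a,b)_5: α=0, u≡3; β=3, v≡4 (mod 5); (3|5)=-1, (4|5)=+1; sign (−1)^0·-1^3·+1^0 = -1.
(a,b)_2: α=0, β=-4; u≡3, v≡1 (mod 8); ε(u)ε(v)=1·0, αω(v)=0·0, βω(u)=-4·1; sum ≡ 0  ⇒  +1.
(a,b)_23: α=0, u≡7; β=1, v≡1 (mod 23); (7|23)=-1, (1|23)=+1; sign (−1)^0·-1^1·+1^0 = -1.
Ram(-12597, -312455) = {5, 17, 23, ∞}; no ℚ_5-point on the conic.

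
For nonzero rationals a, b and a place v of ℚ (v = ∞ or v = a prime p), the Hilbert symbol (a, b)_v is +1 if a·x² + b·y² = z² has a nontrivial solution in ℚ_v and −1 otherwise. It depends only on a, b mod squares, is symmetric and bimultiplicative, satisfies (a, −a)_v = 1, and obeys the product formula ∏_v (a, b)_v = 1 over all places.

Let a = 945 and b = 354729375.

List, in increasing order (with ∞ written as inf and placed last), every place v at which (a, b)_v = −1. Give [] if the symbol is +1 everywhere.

(a, b) ≡ (105, 143) mod (ℚ^×)²; places V = {2, 3, 5, 7, 11, 13, ∞}.
(a,b)_7: α=1, u≡2; β=2, v≡3 (mod 7); (2|7)=+1, (3|7)=-1; sign (−1)^0·+1^2·-1^1 = -1.
(a,b)_2: α=0, β=0; u≡1, v≡7 (mod 8); ε(u)ε(v)=0·1, αω(v)=0·0, βω(u)=0·0; sum ≡ 0  ⇒  +1.
(a,b)_5: α=1, u≡4; β=4, v≡2 (mod 5); (4|5)=+1, (2|5)=-1; sign (−1)^0·+1^4·-1^1 = -1.
(a,b)_3: α=3, u≡2; β=4, v≡2 (mod 3); (2|3)=-1, (2|3)=-1; sign (−1)^0·-1^4·-1^3 = -1.
(a,b)_13: α=0, u≡9; β=1, v≡5 (mod 13); (9|13)=+1, (5|13)=-1; sign (−1)^0·+1^1·-1^0 = +1.
(a,b)_11: α=0, u≡10; β=1, v≡8 (mod 11); (10|11)=-1, (8|11)=-1; sign (−1)^0·-1^1·-1^0 = -1.
(a,b)_∞: sgn(105)=+, sgn(143)=+, so +1.
|Ram(105, 143)| = 4, even; anisotropic at {3, 5, 7, 11}.

[3, 5, 7, 11]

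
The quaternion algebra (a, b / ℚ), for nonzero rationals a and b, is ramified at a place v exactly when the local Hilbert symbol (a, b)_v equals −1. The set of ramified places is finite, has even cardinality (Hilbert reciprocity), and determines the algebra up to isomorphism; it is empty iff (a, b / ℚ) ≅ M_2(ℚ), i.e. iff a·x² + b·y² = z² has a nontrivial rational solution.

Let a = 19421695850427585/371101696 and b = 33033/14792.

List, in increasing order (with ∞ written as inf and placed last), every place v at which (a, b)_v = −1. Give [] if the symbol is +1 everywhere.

(a, b) ≡ (65, 546) mod (ℚ^×)²; places V = {2, 3, 5, 7, 11, 13, 37, 43, ∞}.
(a,b)_2: α=-12, β=-3; u≡1, v≡1 (mod 8); ε(u)ε(v)=0·0, αω(v)=-12·0, βω(u)=-3·0; sum ≡ 0  ⇒  +1.
(a,b)_13: α=3, u≡8; β=1, v≡10 (mod 13); (8|13)=-1, (10|13)=+1; sign (−1)^0·-1^1·+1^3 = -1.
(a,b)_3: α=6, u≡2; β=1, v≡2 (mod 3); (2|3)=-1, (2|3)=-1; sign (−1)^0·-1^1·-1^6 = -1.
(a,b)_7: α=-2, u≡1; β=1, v≡1 (mod 7); (1|7)=+1, (1|7)=+1; sign (−1)^0·+1^1·+1^-2 = +1.
(a,b)_5: α=1, u≡2; β=0, v≡4 (mod 5); (2|5)=-1, (4|5)=+1; sign (−1)^0·-1^0·+1^1 = +1.
(a,b)_37: α=2, u≡25; β=0, v≡1 (mod 37); (25|37)=+1, (1|37)=+1; sign (−1)^0·+1^0·+1^2 = +1.
(a,b)_43: α=-2, u≡30; β=-2, v≡28 (mod 43); (30|43)=-1, (28|43)=-1; sign (−1)^0·-1^-2·-1^-2 = +1.
(a,b)_11: α=6, u≡8; β=2, v≡8 (mod 11); (8|11)=-1, (8|11)=-1; sign (−1)^0·-1^2·-1^6 = +1.
(a,b)_∞: sgn(65)=+, sgn(546)=+, so +1.
|Ram(65, 546)| = 2, even; anisotropic at {3, 13}.

[3, 13]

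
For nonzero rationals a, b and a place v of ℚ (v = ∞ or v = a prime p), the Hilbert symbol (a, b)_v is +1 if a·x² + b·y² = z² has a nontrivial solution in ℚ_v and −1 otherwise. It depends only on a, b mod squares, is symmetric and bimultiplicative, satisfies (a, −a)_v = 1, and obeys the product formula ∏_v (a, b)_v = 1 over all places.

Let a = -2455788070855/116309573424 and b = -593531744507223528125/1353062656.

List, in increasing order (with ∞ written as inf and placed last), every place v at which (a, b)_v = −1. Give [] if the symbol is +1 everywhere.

[2, 11, 17, inf]

Mod squares: a ≡ -40205, b ≡ -5. Check v ∈ {∞, 2, 3, 5, 7, 11, 17, 19, 23, 41, 43}.
v=17: a=17^1·(≡15), b=17^2·(≡10) mod 17; (15|17)=+1, (10|17)=-1; (−1)^{1·2·8}·(+1)^2·(-1)^1 = -1.
v=19: a=19^-2·(≡18), b=19^-2·(≡3) mod 19; (18|19)=-1, (3|19)=-1; (−1)^{-2·-2·9}·(-1)^-2·(-1)^-2 = +1.
v=43: a=43^1·(≡17), b=43^2·(≡1) mod 43; (17|43)=+1, (1|43)=+1; (−1)^{1·2·21}·(+1)^2·(+1)^1 = +1.
v=2: v_2(a)=-4, v_2(b)=-8; units ≡ 3, 3 (mod 8); ε·ε+αω+βω = 1·1+-4·1+-8·1 ≡ 1  ⇒  (a,b)_2 = -1.
v=23: a=23^4·(≡5), b=23^6·(≡18) mod 23; (5|23)=-1, (18|23)=+1; (−1)^{4·6·11}·(-1)^6·(+1)^4 = +1.
v=5: a=5^1·(≡1), b=5^5·(≡1) mod 5; (1|5)=+1, (1|5)=+1; (−1)^{1·5·2}·(+1)^5·(+1)^1 = +1.
v=3: a=3^-2·(≡1), b=3^0·(≡1) mod 3; (1|3)=+1, (1|3)=+1; (−1)^{-2·0·1}·(+1)^0·(+1)^-2 = +1.
v=11: a=11^-3·(≡6), b=11^-4·(≡7) mod 11; (6|11)=-1, (7|11)=-1; (−1)^{-3·-4·5}·(-1)^-4·(-1)^-3 = -1.
v=41: a=41^-2·(≡1), b=41^0·(≡5) mod 41; (1|41)=+1, (5|41)=+1; (−1)^{-2·0·20}·(+1)^0·(+1)^-2 = +1.
v=7: a=7^4·(≡6), b=7^4·(≡1) mod 7; (6|7)=-1, (1|7)=+1; (−1)^{4·4·3}·(-1)^4·(+1)^4 = +1.
v=∞: -40205 < 0 and -5 < 0  ⇒  (a,b)_∞ = -1.
|Ram(-40205, -5)| = 4, even; anisotropic at {2, 11, 17, ∞}.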